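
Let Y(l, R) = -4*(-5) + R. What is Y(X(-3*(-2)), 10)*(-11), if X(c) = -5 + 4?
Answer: -330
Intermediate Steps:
X(c) = -1
Y(l, R) = 20 + R
Y(X(-3*(-2)), 10)*(-11) = (20 + 10)*(-11) = 30*(-11) = -330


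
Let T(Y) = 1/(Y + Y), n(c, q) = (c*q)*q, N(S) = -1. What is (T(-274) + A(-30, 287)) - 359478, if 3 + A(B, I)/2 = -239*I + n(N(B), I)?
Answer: -362451585/548 ≈ -6.6141e+5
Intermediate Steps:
n(c, q) = c*q²
A(B, I) = -6 - 478*I - 2*I² (A(B, I) = -6 + 2*(-239*I - I²) = -6 + 2*(-I² - 239*I) = -6 + (-478*I - 2*I²) = -6 - 478*I - 2*I²)
T(Y) = 1/(2*Y)
(T(-274) + A(-30, 287)) - 359478 = ((½)/(-274) + (-6 - 478*287 - 2*287²)) - 359478 = ((½)*(-1/274) + (-6 - 137186 - 2*82369)) - 359478 = (-1/548 + (-6 - 137186 - 164738)) - 359478 = (-1/548 - 301930) - 359478 = -165457641/548 - 359478 = -362451585/548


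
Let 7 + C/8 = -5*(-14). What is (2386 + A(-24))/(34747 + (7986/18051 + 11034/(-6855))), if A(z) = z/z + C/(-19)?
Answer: 56056540855/825144210711 ≈ 0.067935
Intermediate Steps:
C = 504 (C = -56 + 8*(-5*(-14)) = -56 + 8*70 = -56 + 560 = 504)
A(z) = -485/19 (A(z) = z/z + 504/(-19) = 1 + 504*(-1/19) = 1 - 504/19 = -485/19)
(2386 + A(-24))/(34747 + (7986/18051 + 11034/(-6855))) = (2386 - 485/19)/(34747 + (7986/18051 + 11034/(-6855))) = 44849/(19*(34747 + (7986*(1/18051) + 11034*(-1/6855)))) = 44849/(19*(34747 + (242/547 - 3678/2285))) = 44849/(19*(34747 - 1458896/1249895)) = 44849/(19*(43428642669/1249895)) = (44849/19)*(1249895/43428642669) = 56056540855/825144210711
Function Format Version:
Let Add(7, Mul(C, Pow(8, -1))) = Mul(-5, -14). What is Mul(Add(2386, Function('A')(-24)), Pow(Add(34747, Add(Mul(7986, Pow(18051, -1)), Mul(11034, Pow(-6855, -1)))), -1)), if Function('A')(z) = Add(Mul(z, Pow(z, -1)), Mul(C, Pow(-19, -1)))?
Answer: Rational(56056540855, 825144210711) ≈ 0.067935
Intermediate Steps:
C = 504 (C = Add(-56, Mul(8, Mul(-5, -14))) = Add(-56, Mul(8, 70)) = Add(-56, 560) = 504)
Function('A')(z) = Rational(-485, 19) (Function('A')(z) = Add(Mul(z, Pow(z, -1)), Mul(504, Pow(-19, -1))) = Add(1, Mul(504, Rational(-1, 19))) = Add(1, Rational(-504, 19)) = Rational(-485, 19))
Mul(Add(2386, Function('A')(-24)), Pow(Add(34747, Add(Mul(7986, Pow(18051, -1)), Mul(11034, Pow(-6855, -1)))), -1)) = Mul(Add(2386, Rational(-485, 19)), Pow(Add(34747, Add(Mul(7986, Pow(18051, -1)), Mul(11034, Pow(-6855, -1)))), -1)) = Mul(Rational(44849, 19), Pow(Add(34747, Add(Mul(7986, Rational(1, 18051)), Mul(11034, Rational(-1, 6855)))), -1)) = Mul(Rational(44849, 19), Pow(Add(34747, Add(Rational(242, 547), Rational(-3678, 2285))), -1)) = Mul(Rational(44849, 19), Pow(Add(34747, Rational(-1458896, 1249895)), -1)) = Mul(Rational(44849, 19), Pow(Rational(43428642669, 1249895), -1)) = Mul(Rational(44849, 19), Rational(1249895, 43428642669)) = Rational(56056540855, 825144210711)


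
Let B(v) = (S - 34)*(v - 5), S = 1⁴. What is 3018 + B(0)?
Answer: 3183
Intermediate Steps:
S = 1
B(v) = 165 - 33*v (B(v) = (1 - 34)*(v - 5) = -33*(-5 + v) = 165 - 33*v)
3018 + B(0) = 3018 + (165 - 33*0) = 3018 + (165 + 0) = 3018 + 165 = 3183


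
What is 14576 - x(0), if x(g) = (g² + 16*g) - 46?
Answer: 14622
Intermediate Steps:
x(g) = -46 + g² + 16*g
14576 - x(0) = 14576 - (-46 + 0² + 16*0) = 14576 - (-46 + 0 + 0) = 14576 - 1*(-46) = 14576 + 46 = 14622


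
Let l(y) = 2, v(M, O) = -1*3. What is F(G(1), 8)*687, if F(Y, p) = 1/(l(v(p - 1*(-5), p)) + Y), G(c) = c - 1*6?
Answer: -229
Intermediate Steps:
v(M, O) = -3
G(c) = -6 + c (G(c) = c - 6 = -6 + c)
F(Y, p) = 1/(2 + Y)
F(G(1), 8)*687 = 687/(2 + (-6 + 1)) = 687/(2 - 5) = 687/(-3) = -1/3*687 = -229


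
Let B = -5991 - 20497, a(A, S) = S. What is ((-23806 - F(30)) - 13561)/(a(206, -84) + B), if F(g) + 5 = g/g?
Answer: 37363/26572 ≈ 1.4061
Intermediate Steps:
F(g) = -4 (F(g) = -5 + g/g = -5 + 1 = -4)
B = -26488
((-23806 - F(30)) - 13561)/(a(206, -84) + B) = ((-23806 - 1*(-4)) - 13561)/(-84 - 26488) = ((-23806 + 4) - 13561)/(-26572) = (-23802 - 13561)*(-1/26572) = -37363*(-1/26572) = 37363/26572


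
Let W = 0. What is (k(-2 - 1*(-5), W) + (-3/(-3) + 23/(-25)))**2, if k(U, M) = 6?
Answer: 23104/625 ≈ 36.966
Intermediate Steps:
(k(-2 - 1*(-5), W) + (-3/(-3) + 23/(-25)))**2 = (6 + (-3/(-3) + 23/(-25)))**2 = (6 + (-3*(-1/3) + 23*(-1/25)))**2 = (6 + (1 - 23/25))**2 = (6 + 2/25)**2 = (152/25)**2 = 23104/625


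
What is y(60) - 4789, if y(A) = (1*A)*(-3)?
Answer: -4969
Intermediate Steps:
y(A) = -3*A (y(A) = A*(-3) = -3*A)
y(60) - 4789 = -3*60 - 4789 = -180 - 4789 = -4969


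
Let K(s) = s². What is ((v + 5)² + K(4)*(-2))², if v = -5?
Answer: 1024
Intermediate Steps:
((v + 5)² + K(4)*(-2))² = ((-5 + 5)² + 4²*(-2))² = (0² + 16*(-2))² = (0 - 32)² = (-32)² = 1024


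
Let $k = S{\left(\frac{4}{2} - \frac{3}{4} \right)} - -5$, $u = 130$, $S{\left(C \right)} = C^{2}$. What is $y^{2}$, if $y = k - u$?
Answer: $\frac{3900625}{256} \approx 15237.0$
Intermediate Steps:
$k = \frac{105}{16}$ ($k = \left(\frac{4}{2} - \frac{3}{4}\right)^{2} - -5 = \left(4 \cdot \frac{1}{2} - \frac{3}{4}\right)^{2} + 5 = \left(2 - \frac{3}{4}\right)^{2} + 5 = \left(\frac{5}{4}\right)^{2} + 5 = \frac{25}{16} + 5 = \frac{105}{16} \approx 6.5625$)
$y = - \frac{1975}{16}$ ($y = \frac{105}{16} - 130 = - \frac{1975}{16} \approx -123.44$)
$y^{2} = \left(- \frac{1975}{16}\right)^{2} = \frac{3900625}{256}$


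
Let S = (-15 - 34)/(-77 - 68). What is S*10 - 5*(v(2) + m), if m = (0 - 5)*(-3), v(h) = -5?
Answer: -1352/29 ≈ -46.621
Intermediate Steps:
m = 15 (m = -5*(-3) = 15)
S = 49/145 (S = -49/(-145) = -49*(-1/145) = 49/145 ≈ 0.33793)
S*10 - 5*(v(2) + m) = (49/145)*10 - 5*(-5 + 15) = 98/29 - 5*10 = 98/29 - 50 = -1352/29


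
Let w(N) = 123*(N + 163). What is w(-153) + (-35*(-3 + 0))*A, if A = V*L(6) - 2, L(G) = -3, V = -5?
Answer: 2595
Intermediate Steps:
w(N) = 20049 + 123*N (w(N) = 123*(163 + N) = 20049 + 123*N)
A = 13 (A = -5*(-3) - 2 = 15 - 2 = 13)
w(-153) + (-35*(-3 + 0))*A = (20049 + 123*(-153)) - 35*(-3 + 0)*13 = (20049 - 18819) - 35*(-3)*13 = 1230 + 105*13 = 1230 + 1365 = 2595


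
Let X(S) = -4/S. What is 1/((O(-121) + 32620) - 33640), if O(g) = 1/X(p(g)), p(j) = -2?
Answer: -2/2039 ≈ -0.00098087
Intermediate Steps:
O(g) = ½ (O(g) = 1/(-4/(-2)) = 1/(-4*(-½)) = 1/2 = ½)
1/((O(-121) + 32620) - 33640) = 1/((½ + 32620) - 33640) = 1/(65241/2 - 33640) = 1/(-2039/2) = -2/2039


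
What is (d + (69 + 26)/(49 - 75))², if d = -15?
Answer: 235225/676 ≈ 347.97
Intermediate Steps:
(d + (69 + 26)/(49 - 75))² = (-15 + (69 + 26)/(49 - 75))² = (-15 + 95/(-26))² = (-15 + 95*(-1/26))² = (-15 - 95/26)² = (-485/26)² = 235225/676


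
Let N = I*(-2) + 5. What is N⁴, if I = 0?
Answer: 625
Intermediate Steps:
N = 5 (N = 0*(-2) + 5 = 0 + 5 = 5)
N⁴ = 5⁴ = 625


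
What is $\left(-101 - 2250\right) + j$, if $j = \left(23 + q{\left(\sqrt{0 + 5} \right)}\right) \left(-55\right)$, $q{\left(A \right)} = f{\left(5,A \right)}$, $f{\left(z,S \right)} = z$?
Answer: $-3891$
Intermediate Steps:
$q{\left(A \right)} = 5$
$j = -1540$ ($j = \left(23 + 5\right) \left(-55\right) = 28 \left(-55\right) = -1540$)
$\left(-101 - 2250\right) + j = \left(-101 - 2250\right) - 1540 = -2351 - 1540 = -3891$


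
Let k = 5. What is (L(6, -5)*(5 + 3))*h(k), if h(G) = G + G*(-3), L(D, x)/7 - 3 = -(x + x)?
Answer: -7280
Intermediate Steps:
L(D, x) = 21 - 14*x (L(D, x) = 21 + 7*(-(x + x)) = 21 + 7*(-2*x) = 21 - 14*x)
h(G) = -2*G (h(G) = G - 3*G = -2*G)
(L(6, -5)*(5 + 3))*h(k) = ((21 - 14*(-5))*(5 + 3))*(-2*5) = ((21 + 70)*8)*(-10) = (91*8)*(-10) = 728*(-10) = -7280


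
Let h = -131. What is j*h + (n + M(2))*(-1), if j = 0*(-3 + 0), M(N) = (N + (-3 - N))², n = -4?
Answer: -5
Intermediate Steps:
M(N) = 9 (M(N) = (-3)² = 9)
j = 0 (j = 0*(-3) = 0)
j*h + (n + M(2))*(-1) = 0*(-131) + (-4 + 9)*(-1) = 0 + 5*(-1) = 0 - 5 = -5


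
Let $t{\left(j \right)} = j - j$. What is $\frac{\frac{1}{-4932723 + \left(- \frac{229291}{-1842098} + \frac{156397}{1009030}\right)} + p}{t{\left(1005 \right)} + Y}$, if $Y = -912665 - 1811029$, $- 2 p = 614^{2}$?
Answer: $\frac{432066175268728247520743}{6243122203848941956970724} \approx 0.069207$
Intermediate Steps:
$p = -188498$ ($p = - \frac{614^{2}}{2} = \left(- \frac{1}{2}\right) 376996 = -188498$)
$Y = -2723694$ ($Y = -912665 - 1811029 = -2723694$)
$t{\left(j \right)} = 0$
$\frac{\frac{1}{-4932723 + \left(- \frac{229291}{-1842098} + \frac{156397}{1009030}\right)} + p}{t{\left(1005 \right)} + Y} = \frac{\frac{1}{-4932723 + \left(- \frac{229291}{-1842098} + \frac{156397}{1009030}\right)} - 188498}{0 - 2723694} = \frac{\frac{1}{-4932723 + \left(\left(-229291\right) \left(- \frac{1}{1842098}\right) + 156397 \cdot \frac{1}{1009030}\right)} - 188498}{-2723694} = \left(\frac{1}{-4932723 + \left(\frac{229291}{1842098} + \frac{156397}{1009030}\right)} - 188498\right) \left(- \frac{1}{2723694}\right) = \left(\frac{1}{-4932723 + \frac{129865024659}{464683036235}} - 188498\right) \left(- \frac{1}{2723694}\right) = \left(\frac{1}{- \frac{2292152570681193246}{464683036235}} - 188498\right) \left(- \frac{1}{2723694}\right) = \left(- \frac{464683036235}{2292152570681193246} - 188498\right) \left(- \frac{1}{2723694}\right) = \left(- \frac{432066175268728247520743}{2292152570681193246}\right) \left(- \frac{1}{2723694}\right) = \frac{432066175268728247520743}{6243122203848941956970724}$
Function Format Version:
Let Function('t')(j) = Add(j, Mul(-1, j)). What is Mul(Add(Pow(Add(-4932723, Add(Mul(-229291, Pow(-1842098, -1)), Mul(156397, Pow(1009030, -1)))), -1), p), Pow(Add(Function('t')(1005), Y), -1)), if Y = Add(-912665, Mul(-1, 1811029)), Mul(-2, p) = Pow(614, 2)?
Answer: Rational(432066175268728247520743, 6243122203848941956970724) ≈ 0.069207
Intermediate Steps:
p = -188498 (p = Mul(Rational(-1, 2), Pow(614, 2)) = Mul(Rational(-1, 2), 376996) = -188498)
Y = -2723694 (Y = Add(-912665, -1811029) = -2723694)
Function('t')(j) = 0
Mul(Add(Pow(Add(-4932723, Add(Mul(-229291, Pow(-1842098, -1)), Mul(156397, Pow(1009030, -1)))), -1), p), Pow(Add(Function('t')(1005), Y), -1)) = Mul(Add(Pow(Add(-4932723, Add(Mul(-229291, Pow(-1842098, -1)), Mul(156397, Pow(1009030, -1)))), -1), -188498), Pow(Add(0, -2723694), -1)) = Mul(Add(Pow(Add(-4932723, Add(Mul(-229291, Rational(-1, 1842098)), Mul(156397, Rational(1, 1009030)))), -1), -188498), Pow(-2723694, -1)) = Mul(Add(Pow(Add(-4932723, Add(Rational(229291, 1842098), Rational(156397, 1009030))), -1), -188498), Rational(-1, 2723694)) = Mul(Add(Pow(Add(-4932723, Rational(129865024659, 464683036235)), -1), -188498), Rational(-1, 2723694)) = Mul(Add(Pow(Rational(-2292152570681193246, 464683036235), -1), -188498), Rational(-1, 2723694)) = Mul(Add(Rational(-464683036235, 2292152570681193246), -188498), Rational(-1, 2723694)) = Mul(Rational(-432066175268728247520743, 2292152570681193246), Rational(-1, 2723694)) = Rational(432066175268728247520743, 6243122203848941956970724)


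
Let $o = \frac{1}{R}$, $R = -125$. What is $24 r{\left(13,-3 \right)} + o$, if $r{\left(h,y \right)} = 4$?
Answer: $\frac{11999}{125} \approx 95.992$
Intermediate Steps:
$o = - \frac{1}{125}$ ($o = \frac{1}{-125} = - \frac{1}{125} \approx -0.008$)
$24 r{\left(13,-3 \right)} + o = 24 \cdot 4 - \frac{1}{125} = 96 - \frac{1}{125} = \frac{11999}{125}$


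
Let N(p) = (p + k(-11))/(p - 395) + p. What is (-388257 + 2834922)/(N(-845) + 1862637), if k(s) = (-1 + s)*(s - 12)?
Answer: 1011288200/769540883 ≈ 1.3141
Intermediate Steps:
k(s) = (-1 + s)*(-12 + s)
N(p) = p + (276 + p)/(-395 + p) (N(p) = (p + (12 + (-11)² - 13*(-11)))/(p - 395) + p = (p + (12 + 121 + 143))/(-395 + p) + p = (p + 276)/(-395 + p) + p = (276 + p)/(-395 + p) + p = p + (276 + p)/(-395 + p))
(-388257 + 2834922)/(N(-845) + 1862637) = (-388257 + 2834922)/((276 + (-845)² - 394*(-845))/(-395 - 845) + 1862637) = 2446665/((276 + 714025 + 332930)/(-1240) + 1862637) = 2446665/(-1/1240*1047231 + 1862637) = 2446665/(-1047231/1240 + 1862637) = 2446665/(2308622649/1240) = 2446665*(1240/2308622649) = 1011288200/769540883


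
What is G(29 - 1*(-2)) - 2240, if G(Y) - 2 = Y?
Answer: -2207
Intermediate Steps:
G(Y) = 2 + Y
G(29 - 1*(-2)) - 2240 = (2 + (29 - 1*(-2))) - 2240 = (2 + (29 + 2)) - 2240 = (2 + 31) - 2240 = 33 - 2240 = -2207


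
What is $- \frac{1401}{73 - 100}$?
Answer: $\frac{467}{9} \approx 51.889$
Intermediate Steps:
$- \frac{1401}{73 - 100} = - \frac{1401}{-27} = \left(-1401\right) \left(- \frac{1}{27}\right) = \frac{467}{9}$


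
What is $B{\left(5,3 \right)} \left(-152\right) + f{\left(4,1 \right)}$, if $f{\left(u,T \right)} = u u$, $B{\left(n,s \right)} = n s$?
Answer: $-2264$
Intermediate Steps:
$f{\left(u,T \right)} = u^{2}$
$B{\left(5,3 \right)} \left(-152\right) + f{\left(4,1 \right)} = 5 \cdot 3 \left(-152\right) + 4^{2} = 15 \left(-152\right) + 16 = -2280 + 16 = -2264$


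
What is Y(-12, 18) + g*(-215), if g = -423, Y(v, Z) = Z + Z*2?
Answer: 90999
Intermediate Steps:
Y(v, Z) = 3*Z (Y(v, Z) = Z + 2*Z = 3*Z)
Y(-12, 18) + g*(-215) = 3*18 - 423*(-215) = 54 + 90945 = 90999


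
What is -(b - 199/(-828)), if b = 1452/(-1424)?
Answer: 28715/36846 ≈ 0.77932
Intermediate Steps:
b = -363/356 (b = 1452*(-1/1424) = -363/356 ≈ -1.0197)
-(b - 199/(-828)) = -(-363/356 - 199/(-828)) = -(-363/356 - 1/828*(-199)) = -(-363/356 + 199/828) = -1*(-28715/36846) = 28715/36846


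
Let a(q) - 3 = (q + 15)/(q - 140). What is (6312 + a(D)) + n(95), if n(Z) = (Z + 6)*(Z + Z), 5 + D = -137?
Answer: 7192537/282 ≈ 25505.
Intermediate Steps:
D = -142 (D = -5 - 137 = -142)
a(q) = 3 + (15 + q)/(-140 + q) (a(q) = 3 + (q + 15)/(q - 140) = 3 + (15 + q)/(-140 + q))
n(Z) = 2*Z*(6 + Z) (n(Z) = (6 + Z)*(2*Z) = 2*Z*(6 + Z))
(6312 + a(D)) + n(95) = (6312 + (-405 + 4*(-142))/(-140 - 142)) + 2*95*(6 + 95) = (6312 + (-405 - 568)/(-282)) + 2*95*101 = (6312 - 1/282*(-973)) + 19190 = (6312 + 973/282) + 19190 = 1780957/282 + 19190 = 7192537/282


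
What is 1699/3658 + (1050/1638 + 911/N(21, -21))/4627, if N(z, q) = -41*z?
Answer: 29324717715/63149286746 ≈ 0.46437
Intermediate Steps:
1699/3658 + (1050/1638 + 911/N(21, -21))/4627 = 1699/3658 + (1050/1638 + 911/((-41*21)))/4627 = 1699*(1/3658) + (1050*(1/1638) + 911/(-861))*(1/4627) = 1699/3658 + (25/39 + 911*(-1/861))*(1/4627) = 1699/3658 + (25/39 - 911/861)*(1/4627) = 1699/3658 - 1556/3731*1/4627 = 1699/3658 - 1556/17263337 = 29324717715/63149286746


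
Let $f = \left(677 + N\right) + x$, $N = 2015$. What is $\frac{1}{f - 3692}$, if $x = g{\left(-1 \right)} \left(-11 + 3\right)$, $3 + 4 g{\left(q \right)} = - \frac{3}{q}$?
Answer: $- \frac{1}{1000} \approx -0.001$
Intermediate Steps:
$g{\left(q \right)} = - \frac{3}{4} - \frac{3}{4 q}$ ($g{\left(q \right)} = - \frac{3}{4} + \frac{\left(-3\right) \frac{1}{q}}{4} = - \frac{3}{4} - \frac{3}{4 q}$)
$x = 0$ ($x = \frac{3 \left(-1 - -1\right)}{4 \left(-1\right)} \left(-11 + 3\right) = \frac{3}{4} \left(-1\right) \left(-1 + 1\right) \left(-8\right) = \frac{3}{4} \left(-1\right) 0 \left(-8\right) = 0 \left(-8\right) = 0$)
$f = 2692$ ($f = \left(677 + 2015\right) + 0 = 2692 + 0 = 2692$)
$\frac{1}{f - 3692} = \frac{1}{2692 - 3692} = \frac{1}{-1000} = - \frac{1}{1000}$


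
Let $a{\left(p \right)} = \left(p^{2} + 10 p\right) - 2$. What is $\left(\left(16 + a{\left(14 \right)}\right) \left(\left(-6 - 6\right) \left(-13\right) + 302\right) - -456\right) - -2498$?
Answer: $163254$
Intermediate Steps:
$a{\left(p \right)} = -2 + p^{2} + 10 p$
$\left(\left(16 + a{\left(14 \right)}\right) \left(\left(-6 - 6\right) \left(-13\right) + 302\right) - -456\right) - -2498 = \left(\left(16 + \left(-2 + 14^{2} + 10 \cdot 14\right)\right) \left(\left(-6 - 6\right) \left(-13\right) + 302\right) - -456\right) - -2498 = \left(\left(16 + \left(-2 + 196 + 140\right)\right) \left(\left(-12\right) \left(-13\right) + 302\right) + 456\right) + 2498 = \left(\left(16 + 334\right) \left(156 + 302\right) + 456\right) + 2498 = \left(350 \cdot 458 + 456\right) + 2498 = \left(160300 + 456\right) + 2498 = 160756 + 2498 = 163254$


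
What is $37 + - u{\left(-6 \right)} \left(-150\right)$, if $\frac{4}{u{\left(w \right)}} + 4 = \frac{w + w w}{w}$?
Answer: $- \frac{89}{3} \approx -29.667$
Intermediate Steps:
$u{\left(w \right)} = \frac{4}{-4 + \frac{w + w^{2}}{w}}$ ($u{\left(w \right)} = \frac{4}{-4 + \frac{w + w w}{w}} = \frac{4}{-4 + \frac{w + w^{2}}{w}}$)
$37 + - u{\left(-6 \right)} \left(-150\right) = 37 + - \frac{4}{-3 - 6} \left(-150\right) = 37 + - \frac{4}{-9} \left(-150\right) = 37 + - \frac{4 \left(-1\right)}{9} \left(-150\right) = 37 + \left(-1\right) \left(- \frac{4}{9}\right) \left(-150\right) = 37 + \frac{4}{9} \left(-150\right) = 37 - \frac{200}{3} = - \frac{89}{3}$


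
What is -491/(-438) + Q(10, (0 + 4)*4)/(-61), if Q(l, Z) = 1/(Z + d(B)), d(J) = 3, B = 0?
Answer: 568631/507642 ≈ 1.1201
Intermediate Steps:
Q(l, Z) = 1/(3 + Z) (Q(l, Z) = 1/(Z + 3) = 1/(3 + Z))
-491/(-438) + Q(10, (0 + 4)*4)/(-61) = -491/(-438) + 1/((3 + (0 + 4)*4)*(-61)) = -491*(-1/438) - 1/61/(3 + 4*4) = 491/438 - 1/61/(3 + 16) = 491/438 - 1/61/19 = 491/438 + (1/19)*(-1/61) = 491/438 - 1/1159 = 568631/507642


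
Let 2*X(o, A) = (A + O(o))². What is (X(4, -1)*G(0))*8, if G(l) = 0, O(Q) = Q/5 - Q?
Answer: 0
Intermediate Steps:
O(Q) = -4*Q/5 (O(Q) = Q*(⅕) - Q = Q/5 - Q = -4*Q/5)
X(o, A) = (A - 4*o/5)²/2
(X(4, -1)*G(0))*8 = (((-4*4 + 5*(-1))²/50)*0)*8 = (((-16 - 5)²/50)*0)*8 = (((1/50)*(-21)²)*0)*8 = (((1/50)*441)*0)*8 = ((441/50)*0)*8 = 0*8 = 0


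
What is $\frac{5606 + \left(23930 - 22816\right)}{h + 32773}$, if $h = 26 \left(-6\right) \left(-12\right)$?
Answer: $\frac{1344}{6929} \approx 0.19397$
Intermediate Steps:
$h = 1872$ ($h = \left(-156\right) \left(-12\right) = 1872$)
$\frac{5606 + \left(23930 - 22816\right)}{h + 32773} = \frac{5606 + \left(23930 - 22816\right)}{1872 + 32773} = \frac{5606 + \left(23930 - 22816\right)}{34645} = \left(5606 + 1114\right) \frac{1}{34645} = 6720 \cdot \frac{1}{34645} = \frac{1344}{6929}$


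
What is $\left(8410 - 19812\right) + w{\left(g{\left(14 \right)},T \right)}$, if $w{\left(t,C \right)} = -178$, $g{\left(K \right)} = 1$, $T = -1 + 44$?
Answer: $-11580$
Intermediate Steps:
$T = 43$
$\left(8410 - 19812\right) + w{\left(g{\left(14 \right)},T \right)} = \left(8410 - 19812\right) - 178 = -11402 - 178 = -11580$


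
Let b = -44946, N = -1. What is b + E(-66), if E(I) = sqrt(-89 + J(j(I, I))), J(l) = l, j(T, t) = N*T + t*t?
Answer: -44946 + sqrt(4333) ≈ -44880.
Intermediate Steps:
j(T, t) = t**2 - T (j(T, t) = -T + t*t = -T + t**2 = t**2 - T)
E(I) = sqrt(-89 + I**2 - I) (E(I) = sqrt(-89 + (I**2 - I)) = sqrt(-89 + I**2 - I))
b + E(-66) = -44946 + sqrt(-89 + (-66)**2 - 1*(-66)) = -44946 + sqrt(-89 + 4356 + 66) = -44946 + sqrt(4333)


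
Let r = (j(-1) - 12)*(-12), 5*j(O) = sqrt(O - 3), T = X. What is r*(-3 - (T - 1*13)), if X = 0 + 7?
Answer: 432 - 72*I/5 ≈ 432.0 - 14.4*I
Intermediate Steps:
X = 7
T = 7
j(O) = sqrt(-3 + O)/5 (j(O) = sqrt(O - 3)/5 = sqrt(-3 + O)/5)
r = 144 - 24*I/5 (r = (sqrt(-3 - 1)/5 - 12)*(-12) = (sqrt(-4)/5 - 12)*(-12) = ((2*I)/5 - 12)*(-12) = (2*I/5 - 12)*(-12) = (-12 + 2*I/5)*(-12) = 144 - 24*I/5 ≈ 144.0 - 4.8*I)
r*(-3 - (T - 1*13)) = (144 - 24*I/5)*(-3 - (7 - 1*13)) = (144 - 24*I/5)*(-3 - (7 - 13)) = (144 - 24*I/5)*(-3 - 1*(-6)) = (144 - 24*I/5)*(-3 + 6) = (144 - 24*I/5)*3 = 432 - 72*I/5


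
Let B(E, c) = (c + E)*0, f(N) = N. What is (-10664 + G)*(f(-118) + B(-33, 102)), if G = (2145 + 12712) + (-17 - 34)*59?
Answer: -139712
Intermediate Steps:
B(E, c) = 0 (B(E, c) = (E + c)*0 = 0)
G = 11848 (G = 14857 - 51*59 = 14857 - 3009 = 11848)
(-10664 + G)*(f(-118) + B(-33, 102)) = (-10664 + 11848)*(-118 + 0) = 1184*(-118) = -139712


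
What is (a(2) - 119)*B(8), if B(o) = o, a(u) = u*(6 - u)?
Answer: -888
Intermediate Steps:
(a(2) - 119)*B(8) = (2*(6 - 1*2) - 119)*8 = (2*(6 - 2) - 119)*8 = (2*4 - 119)*8 = (8 - 119)*8 = -111*8 = -888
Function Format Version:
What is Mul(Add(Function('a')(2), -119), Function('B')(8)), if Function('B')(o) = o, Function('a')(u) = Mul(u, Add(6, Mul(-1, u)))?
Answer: -888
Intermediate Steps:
Mul(Add(Function('a')(2), -119), Function('B')(8)) = Mul(Add(Mul(2, Add(6, Mul(-1, 2))), -119), 8) = Mul(Add(Mul(2, Add(6, -2)), -119), 8) = Mul(Add(Mul(2, 4), -119), 8) = Mul(Add(8, -119), 8) = Mul(-111, 8) = -888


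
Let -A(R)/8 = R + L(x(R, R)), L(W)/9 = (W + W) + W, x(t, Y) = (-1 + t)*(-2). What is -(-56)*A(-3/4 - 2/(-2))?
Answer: -18256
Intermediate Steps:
x(t, Y) = 2 - 2*t
L(W) = 27*W (L(W) = 9*((W + W) + W) = 9*(2*W + W) = 9*(3*W) = 27*W)
A(R) = -432 + 424*R (A(R) = -8*(R + 27*(2 - 2*R)) = -8*(R + (54 - 54*R)) = -8*(54 - 53*R) = -432 + 424*R)
-(-56)*A(-3/4 - 2/(-2)) = -(-56)*(-432 + 424*(-3/4 - 2/(-2))) = -(-56)*(-432 + 424*(-3*¼ - 2*(-½))) = -(-56)*(-432 + 424*(-¾ + 1)) = -(-56)*(-432 + 424*(¼)) = -(-56)*(-432 + 106) = -(-56)*(-326) = -4*4564 = -18256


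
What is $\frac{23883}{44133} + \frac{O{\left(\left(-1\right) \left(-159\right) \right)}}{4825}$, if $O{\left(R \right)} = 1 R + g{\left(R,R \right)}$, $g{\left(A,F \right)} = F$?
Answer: $\frac{43089923}{70980575} \approx 0.60707$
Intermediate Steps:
$O{\left(R \right)} = 2 R$ ($O{\left(R \right)} = 1 R + R = R + R = 2 R$)
$\frac{23883}{44133} + \frac{O{\left(\left(-1\right) \left(-159\right) \right)}}{4825} = \frac{23883}{44133} + \frac{2 \left(\left(-1\right) \left(-159\right)\right)}{4825} = 23883 \cdot \frac{1}{44133} + 2 \cdot 159 \cdot \frac{1}{4825} = \frac{7961}{14711} + 318 \cdot \frac{1}{4825} = \frac{7961}{14711} + \frac{318}{4825} = \frac{43089923}{70980575}$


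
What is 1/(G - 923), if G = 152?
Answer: -1/771 ≈ -0.0012970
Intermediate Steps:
1/(G - 923) = 1/(152 - 923) = 1/(-771) = -1/771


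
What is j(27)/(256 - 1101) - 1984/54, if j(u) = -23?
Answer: -837619/22815 ≈ -36.714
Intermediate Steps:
j(27)/(256 - 1101) - 1984/54 = -23/(256 - 1101) - 1984/54 = -23/(-845) - 1984*1/54 = -23*(-1/845) - 992/27 = 23/845 - 992/27 = -837619/22815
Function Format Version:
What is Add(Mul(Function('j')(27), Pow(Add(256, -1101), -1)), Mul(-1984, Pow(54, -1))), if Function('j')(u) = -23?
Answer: Rational(-837619, 22815) ≈ -36.714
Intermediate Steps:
Add(Mul(Function('j')(27), Pow(Add(256, -1101), -1)), Mul(-1984, Pow(54, -1))) = Add(Mul(-23, Pow(Add(256, -1101), -1)), Mul(-1984, Pow(54, -1))) = Add(Mul(-23, Pow(-845, -1)), Mul(-1984, Rational(1, 54))) = Add(Mul(-23, Rational(-1, 845)), Rational(-992, 27)) = Add(Rational(23, 845), Rational(-992, 27)) = Rational(-837619, 22815)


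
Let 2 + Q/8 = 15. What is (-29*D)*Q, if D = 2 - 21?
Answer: 57304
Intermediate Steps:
D = -19
Q = 104 (Q = -16 + 8*15 = -16 + 120 = 104)
(-29*D)*Q = -29*(-19)*104 = 551*104 = 57304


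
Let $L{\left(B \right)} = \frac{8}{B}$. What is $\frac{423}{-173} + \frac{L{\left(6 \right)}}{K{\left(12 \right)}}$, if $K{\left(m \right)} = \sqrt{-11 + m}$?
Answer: $- \frac{577}{519} \approx -1.1118$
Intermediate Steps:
$\frac{423}{-173} + \frac{L{\left(6 \right)}}{K{\left(12 \right)}} = \frac{423}{-173} + \frac{8 \cdot \frac{1}{6}}{\sqrt{-11 + 12}} = 423 \left(- \frac{1}{173}\right) + \frac{8 \cdot \frac{1}{6}}{\sqrt{1}} = - \frac{423}{173} + \frac{4}{3 \cdot 1} = - \frac{423}{173} + \frac{4}{3} \cdot 1 = - \frac{423}{173} + \frac{4}{3} = - \frac{577}{519}$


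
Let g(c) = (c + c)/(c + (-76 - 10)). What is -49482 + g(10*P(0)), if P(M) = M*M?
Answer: -49482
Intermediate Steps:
P(M) = M²
g(c) = 2*c/(-86 + c) (g(c) = (2*c)/(c - 86) = (2*c)/(-86 + c) = 2*c/(-86 + c))
-49482 + g(10*P(0)) = -49482 + 2*(10*0²)/(-86 + 10*0²) = -49482 + 2*(10*0)/(-86 + 10*0) = -49482 + 2*0/(-86 + 0) = -49482 + 2*0/(-86) = -49482 + 2*0*(-1/86) = -49482 + 0 = -49482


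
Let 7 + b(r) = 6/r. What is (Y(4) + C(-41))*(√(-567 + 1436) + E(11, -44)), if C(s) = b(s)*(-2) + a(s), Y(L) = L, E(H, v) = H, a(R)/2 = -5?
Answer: 3740/41 + 340*√869/41 ≈ 335.68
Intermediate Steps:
a(R) = -10 (a(R) = 2*(-5) = -10)
b(r) = -7 + 6/r
C(s) = 4 - 12/s (C(s) = (-7 + 6/s)*(-2) - 10 = (14 - 12/s) - 10 = 4 - 12/s)
(Y(4) + C(-41))*(√(-567 + 1436) + E(11, -44)) = (4 + (4 - 12/(-41)))*(√(-567 + 1436) + 11) = (4 + (4 - 12*(-1/41)))*(√869 + 11) = (4 + (4 + 12/41))*(11 + √869) = (4 + 176/41)*(11 + √869) = 340*(11 + √869)/41 = 3740/41 + 340*√869/41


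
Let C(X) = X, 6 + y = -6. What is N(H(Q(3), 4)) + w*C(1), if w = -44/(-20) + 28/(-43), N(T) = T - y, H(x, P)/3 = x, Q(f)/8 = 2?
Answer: 13233/215 ≈ 61.549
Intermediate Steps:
y = -12 (y = -6 - 6 = -12)
Q(f) = 16 (Q(f) = 8*2 = 16)
H(x, P) = 3*x
N(T) = 12 + T (N(T) = T - 1*(-12) = T + 12 = 12 + T)
w = 333/215 (w = -44*(-1/20) + 28*(-1/43) = 11/5 - 28/43 = 333/215 ≈ 1.5488)
N(H(Q(3), 4)) + w*C(1) = (12 + 3*16) + (333/215)*1 = (12 + 48) + 333/215 = 60 + 333/215 = 13233/215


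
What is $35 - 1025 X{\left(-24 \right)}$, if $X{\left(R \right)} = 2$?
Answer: $-2015$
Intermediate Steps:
$35 - 1025 X{\left(-24 \right)} = 35 - 2050 = -2015$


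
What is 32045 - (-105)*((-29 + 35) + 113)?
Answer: 44540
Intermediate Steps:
32045 - (-105)*((-29 + 35) + 113) = 32045 - (-105)*(6 + 113) = 32045 - (-105)*119 = 32045 - 1*(-12495) = 32045 + 12495 = 44540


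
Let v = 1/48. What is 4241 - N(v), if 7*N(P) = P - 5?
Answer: 1425215/336 ≈ 4241.7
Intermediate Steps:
v = 1/48 ≈ 0.020833
N(P) = -5/7 + P/7 (N(P) = (P - 5)/7 = (-5 + P)/7 = -5/7 + P/7)
4241 - N(v) = 4241 - (-5/7 + (⅐)*(1/48)) = 4241 - (-5/7 + 1/336) = 4241 - 1*(-239/336) = 4241 + 239/336 = 1425215/336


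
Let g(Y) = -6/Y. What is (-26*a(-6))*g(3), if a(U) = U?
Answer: -312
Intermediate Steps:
(-26*a(-6))*g(3) = (-26*(-6))*(-6/3) = 156*(-6*1/3) = 156*(-2) = -312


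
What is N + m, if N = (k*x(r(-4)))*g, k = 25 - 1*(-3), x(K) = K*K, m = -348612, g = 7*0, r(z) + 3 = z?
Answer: -348612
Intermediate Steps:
r(z) = -3 + z
g = 0
x(K) = K**2
k = 28 (k = 25 + 3 = 28)
N = 0 (N = (28*(-3 - 4)**2)*0 = (28*(-7)**2)*0 = (28*49)*0 = 1372*0 = 0)
N + m = 0 - 348612 = -348612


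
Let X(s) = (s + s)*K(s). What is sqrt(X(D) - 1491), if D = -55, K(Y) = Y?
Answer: sqrt(4559) ≈ 67.520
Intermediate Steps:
X(s) = 2*s**2 (X(s) = (s + s)*s = (2*s)*s = 2*s**2)
sqrt(X(D) - 1491) = sqrt(2*(-55)**2 - 1491) = sqrt(2*3025 - 1491) = sqrt(6050 - 1491) = sqrt(4559)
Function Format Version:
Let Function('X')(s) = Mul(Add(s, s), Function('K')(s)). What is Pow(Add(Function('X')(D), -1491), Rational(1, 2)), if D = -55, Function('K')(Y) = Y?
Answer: Pow(4559, Rational(1, 2)) ≈ 67.520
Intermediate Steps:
Function('X')(s) = Mul(2, Pow(s, 2)) (Function('X')(s) = Mul(Add(s, s), s) = Mul(Mul(2, s), s) = Mul(2, Pow(s, 2)))
Pow(Add(Function('X')(D), -1491), Rational(1, 2)) = Pow(Add(Mul(2, Pow(-55, 2)), -1491), Rational(1, 2)) = Pow(Add(Mul(2, 3025), -1491), Rational(1, 2)) = Pow(Add(6050, -1491), Rational(1, 2)) = Pow(4559, Rational(1, 2))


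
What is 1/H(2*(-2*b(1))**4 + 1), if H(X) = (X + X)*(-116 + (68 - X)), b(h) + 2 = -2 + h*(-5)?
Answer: -1/88180679906 ≈ -1.1340e-11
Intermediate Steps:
b(h) = -4 - 5*h (b(h) = -2 + (-2 + h*(-5)) = -2 + (-2 - 5*h) = -4 - 5*h)
H(X) = 2*X*(-48 - X) (H(X) = (2*X)*(-48 - X) = 2*X*(-48 - X))
1/H(2*(-2*b(1))**4 + 1) = 1/(-2*(2*(-2*(-4 - 5*1))**4 + 1)*(48 + (2*(-2*(-4 - 5*1))**4 + 1))) = 1/(-2*(2*(-2*(-4 - 5))**4 + 1)*(48 + (2*(-2*(-4 - 5))**4 + 1))) = 1/(-2*(2*(-2*(-9))**4 + 1)*(48 + (2*(-2*(-9))**4 + 1))) = 1/(-2*(2*18**4 + 1)*(48 + (2*18**4 + 1))) = 1/(-2*(2*104976 + 1)*(48 + (2*104976 + 1))) = 1/(-2*(209952 + 1)*(48 + (209952 + 1))) = 1/(-2*209953*(48 + 209953)) = 1/(-2*209953*210001) = 1/(-88180679906) = -1/88180679906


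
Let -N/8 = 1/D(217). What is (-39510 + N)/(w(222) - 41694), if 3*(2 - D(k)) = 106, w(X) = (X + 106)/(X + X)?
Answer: 6852474/7231175 ≈ 0.94763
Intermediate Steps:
w(X) = (106 + X)/(2*X) (w(X) = (106 + X)/((2*X)) = (106 + X)*(1/(2*X)) = (106 + X)/(2*X))
D(k) = -100/3 (D(k) = 2 - 1/3*106 = 2 - 106/3 = -100/3)
N = 6/25 (N = -8/(-100/3) = -8*(-3/100) = 6/25 ≈ 0.24000)
(-39510 + N)/(w(222) - 41694) = (-39510 + 6/25)/((1/2)*(106 + 222)/222 - 41694) = -987744/(25*((1/2)*(1/222)*328 - 41694)) = -987744/(25*(82/111 - 41694)) = -987744/(25*(-4627952/111)) = -987744/25*(-111/4627952) = 6852474/7231175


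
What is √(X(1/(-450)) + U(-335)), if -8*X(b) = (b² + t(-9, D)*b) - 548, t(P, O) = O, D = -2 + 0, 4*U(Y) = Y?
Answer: 11*I*√408362/1800 ≈ 3.9052*I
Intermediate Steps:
U(Y) = Y/4
D = -2
X(b) = 137/2 - b²/8 + b/4 (X(b) = -((b² - 2*b) - 548)/8 = -(-548 + b² - 2*b)/8 = 137/2 - b²/8 + b/4)
√(X(1/(-450)) + U(-335)) = √((137/2 - (1/(-450))²/8 + (¼)/(-450)) + (¼)*(-335)) = √((137/2 - (-1/450)²/8 + (¼)*(-1/450)) - 335/4) = √((137/2 - ⅛*1/202500 - 1/1800) - 335/4) = √((137/2 - 1/1620000 - 1/1800) - 335/4) = √(110969099/1620000 - 335/4) = √(-24705901/1620000) = 11*I*√408362/1800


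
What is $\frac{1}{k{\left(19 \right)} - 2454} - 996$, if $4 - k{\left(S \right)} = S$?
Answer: $- \frac{2459125}{2469} \approx -996.0$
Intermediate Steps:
$k{\left(S \right)} = 4 - S$
$\frac{1}{k{\left(19 \right)} - 2454} - 996 = \frac{1}{\left(4 - 19\right) - 2454} - 996 = \frac{1}{-15 - 2454} - 996 = \frac{1}{-2469} - 996 = - \frac{1}{2469} - 996 = - \frac{2459125}{2469}$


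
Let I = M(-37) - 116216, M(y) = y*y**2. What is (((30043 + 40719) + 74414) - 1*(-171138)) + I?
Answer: 149445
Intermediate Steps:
M(y) = y**3
I = -166869 (I = (-37)**3 - 116216 = -50653 - 116216 = -166869)
(((30043 + 40719) + 74414) - 1*(-171138)) + I = (((30043 + 40719) + 74414) - 1*(-171138)) - 166869 = ((70762 + 74414) + 171138) - 166869 = (145176 + 171138) - 166869 = 316314 - 166869 = 149445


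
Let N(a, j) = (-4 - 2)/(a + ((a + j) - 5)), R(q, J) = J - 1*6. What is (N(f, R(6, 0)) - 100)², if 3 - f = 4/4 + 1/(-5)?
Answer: 1188100/121 ≈ 9819.0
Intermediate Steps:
f = 11/5 (f = 3 - (4/4 + 1/(-5)) = 3 - (4*(¼) + 1*(-⅕)) = 3 - (1 - ⅕) = 3 - 1*⅘ = 3 - ⅘ = 11/5 ≈ 2.2000)
R(q, J) = -6 + J (R(q, J) = J - 6 = -6 + J)
N(a, j) = -6/(-5 + j + 2*a) (N(a, j) = -6/(a + (-5 + a + j)) = -6/(-5 + j + 2*a))
(N(f, R(6, 0)) - 100)² = (-6/(-5 + (-6 + 0) + 2*(11/5)) - 100)² = (-6/(-5 - 6 + 22/5) - 100)² = (-6/(-33/5) - 100)² = (-6*(-5/33) - 100)² = (10/11 - 100)² = (-1090/11)² = 1188100/121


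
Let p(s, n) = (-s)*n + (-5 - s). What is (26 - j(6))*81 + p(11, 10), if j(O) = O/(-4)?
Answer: 4203/2 ≈ 2101.5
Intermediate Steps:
j(O) = -O/4 (j(O) = O*(-¼) = -O/4)
p(s, n) = -5 - s - n*s (p(s, n) = -n*s + (-5 - s) = -5 - s - n*s)
(26 - j(6))*81 + p(11, 10) = (26 - (-1)*6/4)*81 + (-5 - 1*11 - 1*10*11) = (26 - 1*(-3/2))*81 + (-5 - 11 - 110) = (26 + 3/2)*81 - 126 = (55/2)*81 - 126 = 4455/2 - 126 = 4203/2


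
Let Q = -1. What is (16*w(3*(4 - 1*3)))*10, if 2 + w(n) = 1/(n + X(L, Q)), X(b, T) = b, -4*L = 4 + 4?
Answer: -160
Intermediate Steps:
L = -2 (L = -(4 + 4)/4 = -1/4*8 = -2)
w(n) = -2 + 1/(-2 + n) (w(n) = -2 + 1/(n - 2) = -2 + 1/(-2 + n))
(16*w(3*(4 - 1*3)))*10 = (16*((5 - 6*(4 - 1*3))/(-2 + 3*(4 - 1*3))))*10 = (16*((5 - 6*(4 - 3))/(-2 + 3*(4 - 3))))*10 = (16*((5 - 6)/(-2 + 3*1)))*10 = (16*((5 - 2*3)/(-2 + 3)))*10 = (16*((5 - 6)/1))*10 = (16*(1*(-1)))*10 = (16*(-1))*10 = -16*10 = -160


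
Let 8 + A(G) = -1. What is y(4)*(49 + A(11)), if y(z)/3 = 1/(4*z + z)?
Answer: 6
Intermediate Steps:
A(G) = -9 (A(G) = -8 - 1 = -9)
y(z) = 3/(5*z) (y(z) = 3/(4*z + z) = 3/((5*z)) = 3*(1/(5*z)) = 3/(5*z))
y(4)*(49 + A(11)) = ((⅗)/4)*(49 - 9) = ((⅗)*(¼))*40 = (3/20)*40 = 6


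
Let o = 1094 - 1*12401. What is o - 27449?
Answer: -38756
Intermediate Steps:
o = -11307 (o = 1094 - 12401 = -11307)
o - 27449 = -11307 - 27449 = -38756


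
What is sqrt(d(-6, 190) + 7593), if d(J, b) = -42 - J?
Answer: sqrt(7557) ≈ 86.931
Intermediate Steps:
sqrt(d(-6, 190) + 7593) = sqrt((-42 - 1*(-6)) + 7593) = sqrt((-42 + 6) + 7593) = sqrt(-36 + 7593) = sqrt(7557)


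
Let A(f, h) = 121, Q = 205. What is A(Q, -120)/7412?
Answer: 121/7412 ≈ 0.016325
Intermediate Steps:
A(Q, -120)/7412 = 121/7412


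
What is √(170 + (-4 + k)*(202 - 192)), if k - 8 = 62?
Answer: √830 ≈ 28.810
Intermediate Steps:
k = 70 (k = 8 + 62 = 70)
√(170 + (-4 + k)*(202 - 192)) = √(170 + (-4 + 70)*(202 - 192)) = √(170 + 66*10) = √(170 + 660) = √830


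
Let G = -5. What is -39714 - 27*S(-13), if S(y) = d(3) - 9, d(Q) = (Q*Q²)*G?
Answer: -35826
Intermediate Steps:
d(Q) = -5*Q³ (d(Q) = (Q*Q²)*(-5) = Q³*(-5) = -5*Q³)
S(y) = -144 (S(y) = -5*3³ - 9 = -5*27 - 9 = -135 - 9 = -144)
-39714 - 27*S(-13) = -39714 - 27*(-144) = -39714 + 3888 = -35826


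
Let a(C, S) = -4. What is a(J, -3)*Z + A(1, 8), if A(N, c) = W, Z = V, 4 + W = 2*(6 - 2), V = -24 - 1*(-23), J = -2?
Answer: 8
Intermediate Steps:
V = -1 (V = -24 + 23 = -1)
W = 4 (W = -4 + 2*(6 - 2) = -4 + 2*4 = -4 + 8 = 4)
Z = -1
A(N, c) = 4
a(J, -3)*Z + A(1, 8) = -4*(-1) + 4 = 4 + 4 = 8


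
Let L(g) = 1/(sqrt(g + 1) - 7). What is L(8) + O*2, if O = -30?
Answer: -241/4 ≈ -60.250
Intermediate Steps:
L(g) = 1/(-7 + sqrt(1 + g)) (L(g) = 1/(sqrt(1 + g) - 7) = 1/(-7 + sqrt(1 + g)))
L(8) + O*2 = 1/(-7 + sqrt(1 + 8)) - 30*2 = 1/(-7 + sqrt(9)) - 60 = 1/(-7 + 3) - 60 = 1/(-4) - 60 = -1/4 - 60 = -241/4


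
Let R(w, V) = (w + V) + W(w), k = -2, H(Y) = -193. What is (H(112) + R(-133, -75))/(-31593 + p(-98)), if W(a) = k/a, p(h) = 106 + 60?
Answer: 53331/4179791 ≈ 0.012759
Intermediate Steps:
p(h) = 166
W(a) = -2/a
R(w, V) = V + w - 2/w (R(w, V) = (w + V) - 2/w = (V + w) - 2/w = V + w - 2/w)
(H(112) + R(-133, -75))/(-31593 + p(-98)) = (-193 + (-75 - 133 - 2/(-133)))/(-31593 + 166) = (-193 + (-75 - 133 - 2*(-1/133)))/(-31427) = (-193 + (-75 - 133 + 2/133))*(-1/31427) = (-193 - 27662/133)*(-1/31427) = -53331/133*(-1/31427) = 53331/4179791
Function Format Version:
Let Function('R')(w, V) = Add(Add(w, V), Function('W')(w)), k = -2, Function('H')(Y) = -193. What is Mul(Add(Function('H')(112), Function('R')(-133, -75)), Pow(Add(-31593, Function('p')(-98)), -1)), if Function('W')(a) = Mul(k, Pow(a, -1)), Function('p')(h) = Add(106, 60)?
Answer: Rational(53331, 4179791) ≈ 0.012759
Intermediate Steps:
Function('p')(h) = 166
Function('W')(a) = Mul(-2, Pow(a, -1))
Function('R')(w, V) = Add(V, w, Mul(-2, Pow(w, -1))) (Function('R')(w, V) = Add(Add(w, V), Mul(-2, Pow(w, -1))) = Add(Add(V, w), Mul(-2, Pow(w, -1))) = Add(V, w, Mul(-2, Pow(w, -1))))
Mul(Add(Function('H')(112), Function('R')(-133, -75)), Pow(Add(-31593, Function('p')(-98)), -1)) = Mul(Add(-193, Add(-75, -133, Mul(-2, Pow(-133, -1)))), Pow(Add(-31593, 166), -1)) = Mul(Add(-193, Add(-75, -133, Mul(-2, Rational(-1, 133)))), Pow(-31427, -1)) = Mul(Add(-193, Add(-75, -133, Rational(2, 133))), Rational(-1, 31427)) = Mul(Add(-193, Rational(-27662, 133)), Rational(-1, 31427)) = Mul(Rational(-53331, 133), Rational(-1, 31427)) = Rational(53331, 4179791)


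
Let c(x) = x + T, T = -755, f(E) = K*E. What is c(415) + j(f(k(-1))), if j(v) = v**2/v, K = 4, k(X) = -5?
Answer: -360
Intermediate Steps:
f(E) = 4*E
j(v) = v
c(x) = -755 + x (c(x) = x - 755 = -755 + x)
c(415) + j(f(k(-1))) = (-755 + 415) + 4*(-5) = -340 - 20 = -360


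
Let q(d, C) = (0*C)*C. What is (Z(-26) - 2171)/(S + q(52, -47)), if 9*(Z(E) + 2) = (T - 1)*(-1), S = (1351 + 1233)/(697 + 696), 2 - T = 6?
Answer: -3404492/2907 ≈ -1171.1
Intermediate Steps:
T = -4 (T = 2 - 1*6 = 2 - 6 = -4)
q(d, C) = 0 (q(d, C) = 0*C = 0)
S = 2584/1393 ≈ 1.8550
Z(E) = -13/9 (Z(E) = -2 + ((-4 - 1)*(-1))/9 = -2 + (-5*(-1))/9 = -2 + (⅑)*5 = -2 + 5/9 = -13/9)
(Z(-26) - 2171)/(S + q(52, -47)) = (-13/9 - 2171)/(2584/1393 + 0) = -19552/(9*2584/1393) = -19552/9*1393/2584 = -3404492/2907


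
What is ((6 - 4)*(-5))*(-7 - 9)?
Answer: 160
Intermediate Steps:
((6 - 4)*(-5))*(-7 - 9) = (2*(-5))*(-16) = -10*(-16) = 160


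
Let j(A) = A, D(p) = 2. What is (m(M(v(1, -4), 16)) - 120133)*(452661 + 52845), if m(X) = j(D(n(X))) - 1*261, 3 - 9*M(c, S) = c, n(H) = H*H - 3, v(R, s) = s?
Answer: -60858878352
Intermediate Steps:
n(H) = -3 + H² (n(H) = H² - 3 = -3 + H²)
M(c, S) = ⅓ - c/9
m(X) = -259 (m(X) = 2 - 1*261 = 2 - 261 = -259)
(m(M(v(1, -4), 16)) - 120133)*(452661 + 52845) = (-259 - 120133)*(452661 + 52845) = -120392*505506 = -60858878352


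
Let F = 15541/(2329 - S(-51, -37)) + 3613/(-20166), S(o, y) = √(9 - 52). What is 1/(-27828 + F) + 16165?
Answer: 6900156557529496765045797620/426857814591538824855293 - 1580005121949*I*√43/426857814591538824855293 ≈ 16165.0 - 2.4272e-11*I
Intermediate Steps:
S(o, y) = I*√43 (S(o, y) = √(-43) = I*√43)
F = -3613/20166 + 15541/(2329 - I*√43) (F = 15541/(2329 - I*√43) + 3613/(-20166) = 15541/(2329 - I*√43) + 3613*(-1/20166) = 15541/(2329 - I*√43) - 3613/20166 = -3613/20166 + 15541/(2329 - I*√43) ≈ 6.4936 + 0.018788*I)
1/(-27828 + F) + 16165 = 1/(-27828 + (355155105041/54693055572 + 15541*I*√43/5424284)) + 16165 = 1/(-1521643195352575/54693055572 + 15541*I*√43/5424284) + 16165 = 16165 + 1/(-1521643195352575/54693055572 + 15541*I*√43/5424284)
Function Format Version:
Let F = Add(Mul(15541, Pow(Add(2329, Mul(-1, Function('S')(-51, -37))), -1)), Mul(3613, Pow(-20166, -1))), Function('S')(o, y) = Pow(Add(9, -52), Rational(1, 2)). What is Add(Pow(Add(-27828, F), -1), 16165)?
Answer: Add(Rational(6900156557529496765045797620, 426857814591538824855293), Mul(Rational(-1580005121949, 426857814591538824855293), I, Pow(43, Rational(1, 2)))) ≈ Add(16165., Mul(-2.4272e-11, I))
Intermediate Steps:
Function('S')(o, y) = Mul(I, Pow(43, Rational(1, 2))) (Function('S')(o, y) = Pow(-43, Rational(1, 2)) = Mul(I, Pow(43, Rational(1, 2))))
F = Add(Rational(-3613, 20166), Mul(15541, Pow(Add(2329, Mul(-1, I, Pow(43, Rational(1, 2)))), -1))) (F = Add(Mul(15541, Pow(Add(2329, Mul(-1, Mul(I, Pow(43, Rational(1, 2))))), -1)), Mul(3613, Pow(-20166, -1))) = Add(Mul(15541, Pow(Add(2329, Mul(-1, I, Pow(43, Rational(1, 2)))), -1)), Mul(3613, Rational(-1, 20166))) = Add(Mul(15541, Pow(Add(2329, Mul(-1, I, Pow(43, Rational(1, 2)))), -1)), Rational(-3613, 20166)) = Add(Rational(-3613, 20166), Mul(15541, Pow(Add(2329, Mul(-1, I, Pow(43, Rational(1, 2)))), -1))) ≈ Add(6.4936, Mul(0.018788, I)))
Add(Pow(Add(-27828, F), -1), 16165) = Add(Pow(Add(-27828, Add(Rational(355155105041, 54693055572), Mul(Rational(15541, 5424284), I, Pow(43, Rational(1, 2))))), -1), 16165) = Add(Pow(Add(Rational(-1521643195352575, 54693055572), Mul(Rational(15541, 5424284), I, Pow(43, Rational(1, 2)))), -1), 16165) = Add(16165, Pow(Add(Rational(-1521643195352575, 54693055572), Mul(Rational(15541, 5424284), I, Pow(43, Rational(1, 2)))), -1))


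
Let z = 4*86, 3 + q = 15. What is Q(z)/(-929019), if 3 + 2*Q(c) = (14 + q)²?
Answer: -673/1858038 ≈ -0.00036221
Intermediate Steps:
q = 12 (q = -3 + 15 = 12)
z = 344
Q(c) = 673/2 (Q(c) = -3/2 + (14 + 12)²/2 = -3/2 + (½)*26² = -3/2 + (½)*676 = -3/2 + 338 = 673/2)
Q(z)/(-929019) = (673/2)/(-929019) = (673/2)*(-1/929019) = -673/1858038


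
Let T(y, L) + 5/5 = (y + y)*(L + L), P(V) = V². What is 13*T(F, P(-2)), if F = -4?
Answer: -845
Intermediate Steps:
T(y, L) = -1 + 4*L*y (T(y, L) = -1 + (y + y)*(L + L) = -1 + (2*y)*(2*L) = -1 + 4*L*y)
13*T(F, P(-2)) = 13*(-1 + 4*(-2)²*(-4)) = 13*(-1 + 4*4*(-4)) = 13*(-1 - 64) = 13*(-65) = -845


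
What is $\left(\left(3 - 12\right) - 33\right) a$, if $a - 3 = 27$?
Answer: $-1260$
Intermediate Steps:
$a = 30$ ($a = 3 + 27 = 30$)
$\left(\left(3 - 12\right) - 33\right) a = \left(\left(3 - 12\right) - 33\right) 30 = \left(-9 - 33\right) 30 = \left(-42\right) 30 = -1260$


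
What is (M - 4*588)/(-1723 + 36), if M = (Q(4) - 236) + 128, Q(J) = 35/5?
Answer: 2453/1687 ≈ 1.4541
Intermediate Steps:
Q(J) = 7 (Q(J) = 35*(⅕) = 7)
M = -101 (M = (7 - 236) + 128 = -229 + 128 = -101)
(M - 4*588)/(-1723 + 36) = (-101 - 4*588)/(-1723 + 36) = (-101 - 2352)/(-1687) = -2453*(-1/1687) = 2453/1687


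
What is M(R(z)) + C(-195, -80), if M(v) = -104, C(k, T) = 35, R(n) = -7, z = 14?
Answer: -69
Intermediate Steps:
M(R(z)) + C(-195, -80) = -104 + 35 = -69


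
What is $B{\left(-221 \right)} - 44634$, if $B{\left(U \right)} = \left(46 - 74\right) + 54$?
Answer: $-44608$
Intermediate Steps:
$B{\left(U \right)} = 26$ ($B{\left(U \right)} = -28 + 54 = 26$)
$B{\left(-221 \right)} - 44634 = 26 - 44634 = -44608$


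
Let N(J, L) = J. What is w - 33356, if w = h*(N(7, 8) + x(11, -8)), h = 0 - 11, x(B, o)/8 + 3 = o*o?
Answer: -38801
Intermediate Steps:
x(B, o) = -24 + 8*o² (x(B, o) = -24 + 8*(o*o) = -24 + 8*o²)
h = -11
w = -5445 (w = -11*(7 + (-24 + 8*(-8)²)) = -11*(7 + (-24 + 8*64)) = -11*(7 + (-24 + 512)) = -11*(7 + 488) = -11*495 = -5445)
w - 33356 = -5445 - 33356 = -38801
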